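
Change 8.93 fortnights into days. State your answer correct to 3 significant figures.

125 d

1 fortnight = 14.0000 days.
So 8.93 × 14.0000 ≈ 125 d.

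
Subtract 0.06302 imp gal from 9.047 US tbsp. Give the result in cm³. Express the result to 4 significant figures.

9.047 US tbsp = 133.776 cm³ and 0.06302 imp gal = 286.495 cm³.
133.776 − 286.495 ≈ -152.7 cm³.

-152.7 cubic centimeters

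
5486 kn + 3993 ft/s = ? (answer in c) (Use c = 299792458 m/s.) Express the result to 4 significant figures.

5486 kn = 9.41399e-6 c and 3993 ft/s = 4.05970e-6 c.
9.41399e-6 + 4.05970e-6 ≈ 1.347e-5 c.

1.347e-5 times the speed of light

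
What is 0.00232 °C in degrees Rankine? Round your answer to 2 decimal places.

°R = (°C + 273.15) × 9/5.
Applying the formula gives 491.67 °R.

491.67 degrees Rankine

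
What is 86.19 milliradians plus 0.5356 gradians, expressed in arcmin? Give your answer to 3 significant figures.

86.19 mrad = 296.299 arcmin and 0.5356 grad = 28.9224 arcmin.
296.299 + 28.9224 ≈ 325 arcmin.

325 arcmin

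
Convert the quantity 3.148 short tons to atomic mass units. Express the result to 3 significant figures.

1 short ton = 5.46319e+29 atomic mass units.
3.148 × 5.46319e+29 ≈ 1.72e+30 u.

1.72e+30 u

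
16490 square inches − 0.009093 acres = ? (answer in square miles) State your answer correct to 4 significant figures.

16490 in² = 4.10762 × 10^-6 mi² and 0.009093 acre = 1.42078 × 10^-5 mi².
4.10762 × 10^-6 − 1.42078 × 10^-5 ≈ -1.010 × 10^-5 mi².

-1.010 × 10^-5 mi²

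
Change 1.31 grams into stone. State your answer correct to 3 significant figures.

0.000206 st

1 gram = 0.000157473 st.
So 1.31 × 0.000157473 ≈ 0.000206 st.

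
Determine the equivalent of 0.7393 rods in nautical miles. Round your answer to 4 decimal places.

1 rod = 0.00271555 nmi.
So 0.7393 × 0.00271555 ≈ 0.0020 nmi.

0.0020 nmi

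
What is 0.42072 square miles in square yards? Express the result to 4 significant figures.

1 square mile = 3.09760 × 10^6 square yards.
0.42072 × 3.09760 × 10^6 ≈ 1.303 × 10^6 yd².

1.303 × 10^6 yd²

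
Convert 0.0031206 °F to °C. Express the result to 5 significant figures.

-17.776 °C

°F = °C × 9/5 + 32.
Applying the formula gives -17.776 °C.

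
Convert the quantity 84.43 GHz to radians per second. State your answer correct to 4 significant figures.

5.305e+11 rad/s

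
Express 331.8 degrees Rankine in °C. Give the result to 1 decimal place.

-88.8 °C

°R = (°C + 273.15) × 9/5.
Applying the formula gives -88.8 °C.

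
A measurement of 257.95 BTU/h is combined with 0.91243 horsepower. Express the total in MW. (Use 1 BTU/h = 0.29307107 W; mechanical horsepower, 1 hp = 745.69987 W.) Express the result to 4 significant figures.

0.0007560 megawatts

257.95 BTU/h = 7.55977e-5 MW and 0.91243 hp = 0.000680399 MW.
7.55977e-5 + 0.000680399 ≈ 0.0007560 MW.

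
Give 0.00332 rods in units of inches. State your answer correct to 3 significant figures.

0.657 in

1 rod = 198.000 in.
Then 0.00332 × 198.000 ≈ 0.657 in.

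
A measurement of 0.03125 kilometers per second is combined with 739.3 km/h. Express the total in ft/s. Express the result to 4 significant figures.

776.3 feet per second

0.03125 km/s = 102.526 ft/s and 739.3 km/h = 673.757 ft/s.
102.526 + 673.757 ≈ 776.3 ft/s.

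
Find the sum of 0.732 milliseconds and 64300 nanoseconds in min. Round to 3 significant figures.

1.33e-5 minutes

0.732 ms = 1.22000e-5 min and 64300 ns = 1.07167e-6 min.
1.22000e-5 + 1.07167e-6 ≈ 1.33e-5 min.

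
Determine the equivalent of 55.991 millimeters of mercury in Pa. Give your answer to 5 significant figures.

7464.9 pascals

1 millimeter of mercury = 133.3224 Pa.
Thus 55.991 × 133.3224 ≈ 7464.9 Pa.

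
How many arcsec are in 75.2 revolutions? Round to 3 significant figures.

9.75e+7 arcsec

1 rev = 1.29600e+6 arcsec.
75.2 × 1.29600e+6 ≈ 9.75e+7 arcsec.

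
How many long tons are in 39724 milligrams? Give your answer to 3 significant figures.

3.91e-5 long ton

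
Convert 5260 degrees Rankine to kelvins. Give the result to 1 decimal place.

°R = K × 9/5.
Applying the formula gives 2922.2 K.

2922.2 K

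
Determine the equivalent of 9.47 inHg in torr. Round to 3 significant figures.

1 inch of mercury = 25.4000 torr.
So 9.47 × 25.4000 ≈ 241 torr.

241 torr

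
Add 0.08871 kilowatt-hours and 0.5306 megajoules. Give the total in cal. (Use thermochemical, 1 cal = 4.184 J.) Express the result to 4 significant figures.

0.08871 kWh = 76327.9 cal and 0.5306 MJ = 126816 cal.
76327.9 + 126816 ≈ 203100 cal.

203100 calories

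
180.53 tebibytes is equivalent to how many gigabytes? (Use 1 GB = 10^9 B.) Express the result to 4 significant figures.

198500 gigabytes

1 tebibyte = 1099.51 GB.
180.53 × 1099.51 ≈ 198500 GB.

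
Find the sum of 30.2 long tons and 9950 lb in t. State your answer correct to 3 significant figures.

30.2 long ton = 30.6846 t and 9950 lb = 4.51324 t.
30.6846 + 4.51324 ≈ 35.2 t.

35.2 t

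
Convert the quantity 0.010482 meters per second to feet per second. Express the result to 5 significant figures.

1 m/s = 3.28084 feet per second.
0.010482 × 3.28084 ≈ 0.034390 ft/s.

0.034390 ft/s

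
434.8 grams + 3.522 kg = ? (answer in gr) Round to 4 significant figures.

61060 gr

434.8 g = 6709.99 gr and 3.522 kg = 54352.8 gr.
6709.99 + 54352.8 ≈ 61060 gr.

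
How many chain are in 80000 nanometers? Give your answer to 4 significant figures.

1 nanometer = 4.97097e-11 chain.
Thus 80000 × 4.97097e-11 ≈ 3.977e-6 chain.

3.977e-6 chain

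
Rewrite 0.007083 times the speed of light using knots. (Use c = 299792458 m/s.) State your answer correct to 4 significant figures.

4.128 × 10^6 knots

1 speed of light = 5.82750 × 10^8 kn.
0.007083 × 5.82750 × 10^8 ≈ 4.128 × 10^6 kn.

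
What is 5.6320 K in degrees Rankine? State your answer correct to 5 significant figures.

10.138 °R

°R = K × 9/5.
Applying the formula gives 10.138 °R.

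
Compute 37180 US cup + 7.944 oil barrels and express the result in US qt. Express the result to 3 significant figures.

10600 US qt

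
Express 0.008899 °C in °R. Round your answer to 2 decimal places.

491.69 degrees Rankine

°R = (°C + 273.15) × 9/5.
Applying the formula gives 491.69 °R.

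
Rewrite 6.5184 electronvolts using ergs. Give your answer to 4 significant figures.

1.044e-11 erg

1 electronvolt = 1.60218e-12 ergs.
Then 6.5184 × 1.60218e-12 ≈ 1.044e-11 erg.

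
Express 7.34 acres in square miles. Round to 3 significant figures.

0.0115 square miles

1 acre = 0.00156250 square miles.
Thus 7.34 × 0.00156250 ≈ 0.0115 mi².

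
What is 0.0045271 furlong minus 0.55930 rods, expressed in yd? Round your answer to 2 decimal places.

0.0045271 furlong = 0.995962 yd and 0.55930 rod = 3.07615 yd.
0.995962 − 3.07615 ≈ -2.08 yd.

-2.08 yards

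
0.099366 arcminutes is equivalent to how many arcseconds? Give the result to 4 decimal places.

5.9620 arcseconds

1 arcmin = 60.0000 arcseconds.
0.099366 × 60.0000 ≈ 5.9620 arcsec.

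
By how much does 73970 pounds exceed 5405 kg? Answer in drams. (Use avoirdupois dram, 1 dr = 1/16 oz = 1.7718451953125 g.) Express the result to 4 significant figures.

1.589 × 10^7 dr

73970 lb = 1.89363 × 10^7 dr and 5405 kg = 3.05049 × 10^6 dr.
1.89363 × 10^7 − 3.05049 × 10^6 ≈ 1.589 × 10^7 dr.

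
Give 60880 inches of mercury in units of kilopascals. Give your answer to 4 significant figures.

1 inHg = 3.38639 kPa.
Then 60880 × 3.38639 ≈ 206200 kPa.

206200 kilopascals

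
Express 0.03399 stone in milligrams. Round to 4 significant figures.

1 st = 6.35029e+6 mg.
0.03399 × 6.35029e+6 ≈ 215800 mg.

215800 milligrams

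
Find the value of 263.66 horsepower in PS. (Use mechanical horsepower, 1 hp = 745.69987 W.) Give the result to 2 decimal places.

267.32 metric horsepower

1 horsepower = 1.01387 PS.
So 263.66 × 1.01387 ≈ 267.32 PS.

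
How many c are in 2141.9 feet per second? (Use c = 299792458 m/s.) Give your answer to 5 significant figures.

2.1777e-6 times the speed of light

1 foot per second = 1.01670e-9 times the speed of light.
2141.9 × 1.01670e-9 ≈ 2.1777e-6 c.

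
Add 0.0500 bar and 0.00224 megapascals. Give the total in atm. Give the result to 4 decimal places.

0.0500 bar = 0.0493462 atm and 0.00224 MPa = 0.0221071 atm.
0.0493462 + 0.0221071 ≈ 0.0715 atm.

0.0715 atm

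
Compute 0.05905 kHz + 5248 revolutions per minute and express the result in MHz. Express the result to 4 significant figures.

0.0001465 MHz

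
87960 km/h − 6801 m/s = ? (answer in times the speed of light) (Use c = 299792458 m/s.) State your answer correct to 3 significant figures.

5.88e-5 times the speed of light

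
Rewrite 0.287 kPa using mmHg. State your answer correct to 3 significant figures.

1 kPa = 7.50062 millimeters of mercury.
Then 0.287 × 7.50062 ≈ 2.15 mmHg.

2.15 mmHg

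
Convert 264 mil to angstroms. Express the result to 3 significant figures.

1 mil = 254000 Å.
Then 264 × 254000 ≈ 6.71e+7 Å.

6.71e+7 Å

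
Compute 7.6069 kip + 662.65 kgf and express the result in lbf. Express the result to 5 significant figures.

9067.8 lbf

7.6069 kip = 7606.90 lbf and 662.65 kgf = 1460.89 lbf.
7606.90 + 1460.89 ≈ 9067.8 lbf.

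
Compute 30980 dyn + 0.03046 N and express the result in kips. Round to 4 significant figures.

7.649 × 10^-5 kip

30980 dyn = 6.96458 × 10^-5 kip and 0.03046 N = 6.84768 × 10^-6 kip.
6.96458 × 10^-5 + 6.84768 × 10^-6 ≈ 7.649 × 10^-5 kip.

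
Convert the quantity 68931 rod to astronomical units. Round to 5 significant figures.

2.3173 × 10^-6 astronomical units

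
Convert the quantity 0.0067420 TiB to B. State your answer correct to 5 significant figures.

7.4129e+9 B

1 TiB = 1.09951e+12 B.
Then 0.0067420 × 1.09951e+12 ≈ 7.4129e+9 B.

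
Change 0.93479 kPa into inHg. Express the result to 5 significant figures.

1 kilopascal = 0.295300 inHg.
Then 0.93479 × 0.295300 ≈ 0.27604 inHg.

0.27604 inHg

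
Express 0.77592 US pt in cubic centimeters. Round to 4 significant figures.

367.1 cm³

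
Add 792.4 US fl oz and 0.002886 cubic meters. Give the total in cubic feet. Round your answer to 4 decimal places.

0.9295 cubic feet

792.4 US fl oz = 0.827566 ft³ and 0.002886 m³ = 0.101918 ft³.
0.827566 + 0.101918 ≈ 0.9295 ft³.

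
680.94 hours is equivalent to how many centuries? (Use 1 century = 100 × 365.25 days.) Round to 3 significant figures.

0.000777 century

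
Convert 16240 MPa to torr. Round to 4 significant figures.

1 MPa = 7500.62 torr.
16240 × 7500.62 ≈ 1.218e+8 torr.

1.218e+8 torr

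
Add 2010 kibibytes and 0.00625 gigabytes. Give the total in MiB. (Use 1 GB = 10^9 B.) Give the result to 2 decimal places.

2010 KiB = 1.96289 MiB and 0.00625 GB = 5.96046 MiB.
1.96289 + 5.96046 ≈ 7.92 MiB.

7.92 mebibytes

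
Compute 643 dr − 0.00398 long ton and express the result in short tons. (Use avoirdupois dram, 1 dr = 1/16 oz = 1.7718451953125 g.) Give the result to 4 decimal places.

-0.0032 short tons

643 dr = 0.00125586 short ton and 0.00398 long ton = 0.00445760 short ton.
0.00125586 − 0.00445760 ≈ -0.0032 short ton.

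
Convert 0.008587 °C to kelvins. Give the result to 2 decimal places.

273.16 K

K = °C + 273.15.
Applying the formula gives 273.16 K.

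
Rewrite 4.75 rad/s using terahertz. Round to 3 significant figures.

7.56e-13 THz

1 radian per second = 1.59155e-13 THz.
4.75 × 1.59155e-13 ≈ 7.56e-13 THz.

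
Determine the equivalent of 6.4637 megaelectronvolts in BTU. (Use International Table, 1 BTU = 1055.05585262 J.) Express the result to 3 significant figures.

1 megaelectronvolt = 1.51857 × 10^-16 BTU.
Then 6.4637 × 1.51857 × 10^-16 ≈ 9.82 × 10^-16 BTU.

9.82 × 10^-16 British thermal units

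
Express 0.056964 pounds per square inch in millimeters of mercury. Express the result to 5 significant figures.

2.9459 mmHg

1 psi = 51.7149 millimeters of mercury.
So 0.056964 × 51.7149 ≈ 2.9459 mmHg.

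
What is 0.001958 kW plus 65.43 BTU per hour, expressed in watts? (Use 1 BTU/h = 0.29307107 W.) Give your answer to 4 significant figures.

21.13 W

0.001958 kW = 1.95800 W and 65.43 BTU/h = 19.1756 W.
1.95800 + 19.1756 ≈ 21.13 W.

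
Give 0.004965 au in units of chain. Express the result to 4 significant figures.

3.692 × 10^7 chain

1 astronomical unit = 7.43646 × 10^9 chain.
Thus 0.004965 × 7.43646 × 10^9 ≈ 3.692 × 10^7 chain.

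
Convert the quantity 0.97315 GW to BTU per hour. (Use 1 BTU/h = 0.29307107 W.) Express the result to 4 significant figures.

3.321e+9 BTU per hour

1 GW = 3.41214e+9 BTU per hour.
Then 0.97315 × 3.41214e+9 ≈ 3.321e+9 BTU/h.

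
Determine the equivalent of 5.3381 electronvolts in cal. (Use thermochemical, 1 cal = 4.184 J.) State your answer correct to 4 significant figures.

1 eV = 3.82929e-20 cal.
So 5.3381 × 3.82929e-20 ≈ 2.044e-19 cal.

2.044e-19 calories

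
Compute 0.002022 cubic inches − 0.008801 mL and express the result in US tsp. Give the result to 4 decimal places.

0.0049 US tsp

0.002022 in³ = 0.00672249 US tsp and 0.008801 mL = 0.00178558 US tsp.
0.00672249 − 0.00178558 ≈ 0.0049 US tsp.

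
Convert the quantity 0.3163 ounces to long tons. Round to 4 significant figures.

1 ounce = 2.79018 × 10^-5 long tons.
Thus 0.3163 × 2.79018 × 10^-5 ≈ 8.825 × 10^-6 long ton.

8.825 × 10^-6 long ton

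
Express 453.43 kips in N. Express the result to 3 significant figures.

2.02e+6 newtons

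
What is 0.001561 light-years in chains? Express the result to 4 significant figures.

7.341 × 10^11 chains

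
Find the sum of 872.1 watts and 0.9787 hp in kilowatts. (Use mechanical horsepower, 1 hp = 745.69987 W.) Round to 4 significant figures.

872.1 W = 0.872100 kW and 0.9787 hp = 0.729816 kW.
0.872100 + 0.729816 ≈ 1.602 kW.

1.602 kW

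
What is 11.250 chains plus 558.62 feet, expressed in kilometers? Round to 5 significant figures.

0.39658 km

11.250 chain = 0.226314 km and 558.62 ft = 0.170267 km.
0.226314 + 0.170267 ≈ 0.39658 km.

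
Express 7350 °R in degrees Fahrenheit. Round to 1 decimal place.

°R = °F + 459.67.
Applying the formula gives 6890.3 °F.

6890.3 °F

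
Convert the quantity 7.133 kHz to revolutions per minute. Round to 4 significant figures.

428000 revolutions per minute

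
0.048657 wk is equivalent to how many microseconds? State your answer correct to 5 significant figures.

1 wk = 6.04800e+11 μs.
Then 0.048657 × 6.04800e+11 ≈ 2.9428e+10 μs.

2.9428e+10 μs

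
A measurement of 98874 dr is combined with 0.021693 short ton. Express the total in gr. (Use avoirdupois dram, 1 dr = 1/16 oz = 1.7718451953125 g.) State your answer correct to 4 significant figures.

98874 dr = 2.70359e+6 gr and 0.021693 short ton = 303702 gr.
2.70359e+6 + 303702 ≈ 3.007e+6 gr.

3.007e+6 grains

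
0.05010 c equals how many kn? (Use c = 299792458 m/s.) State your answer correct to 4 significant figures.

2.920e+7 knots

1 speed of light = 5.82750e+8 kn.
Then 0.05010 × 5.82750e+8 ≈ 2.920e+7 kn.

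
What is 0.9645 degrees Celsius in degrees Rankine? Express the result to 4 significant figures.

°R = (°C + 273.15) × 9/5.
Applying the formula gives 493.4 °R.

493.4 degrees Rankine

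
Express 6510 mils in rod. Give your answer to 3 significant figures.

0.0329 rod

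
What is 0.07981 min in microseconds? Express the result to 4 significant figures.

1 min = 6.00000e+7 μs.
So 0.07981 × 6.00000e+7 ≈ 4.789e+6 μs.

4.789e+6 μs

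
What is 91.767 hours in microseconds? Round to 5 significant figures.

1 h = 3.60000e+9 μs.
So 91.767 × 3.60000e+9 ≈ 3.3036e+11 μs.

3.3036e+11 μs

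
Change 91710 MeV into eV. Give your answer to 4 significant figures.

9.171e+10 electronvolts

1 megaelectronvolt = 1.00000e+6 eV.
Then 91710 × 1.00000e+6 ≈ 9.171e+10 eV.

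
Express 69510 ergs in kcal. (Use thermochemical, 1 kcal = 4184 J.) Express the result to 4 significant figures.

1.661e-6 kcal

1 erg = 2.39006e-11 kilocalories.
Thus 69510 × 2.39006e-11 ≈ 1.661e-6 kcal.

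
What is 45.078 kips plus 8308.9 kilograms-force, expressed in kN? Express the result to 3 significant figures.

282 kilonewtons

45.078 kip = 200.517 kN and 8308.9 kgf = 81.4825 kN.
200.517 + 81.4825 ≈ 282 kN.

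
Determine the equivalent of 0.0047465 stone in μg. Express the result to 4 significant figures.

3.014 × 10^7 μg

1 st = 6.35029 × 10^9 μg.
So 0.0047465 × 6.35029 × 10^9 ≈ 3.014 × 10^7 μg.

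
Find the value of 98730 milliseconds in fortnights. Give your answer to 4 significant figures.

8.162e-5 fortnights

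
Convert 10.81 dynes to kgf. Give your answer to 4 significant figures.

1.102 × 10^-5 kilograms-force

1 dyne = 1.01972 × 10^-6 kgf.
Then 10.81 × 1.01972 × 10^-6 ≈ 1.102 × 10^-5 kgf.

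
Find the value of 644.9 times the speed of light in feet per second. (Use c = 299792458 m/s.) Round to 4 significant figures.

1 c = 9.83571 × 10^8 ft/s.
644.9 × 9.83571 × 10^8 ≈ 6.343 × 10^11 ft/s.

6.343 × 10^11 ft/s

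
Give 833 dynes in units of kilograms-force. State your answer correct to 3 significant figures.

1 dyn = 1.01972e-6 kgf.
Thus 833 × 1.01972e-6 ≈ 0.000849 kgf.

0.000849 kgf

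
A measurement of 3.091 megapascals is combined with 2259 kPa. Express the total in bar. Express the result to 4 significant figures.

53.50 bar

3.091 MPa = 30.9100 bar and 2259 kPa = 22.5900 bar.
30.9100 + 22.5900 ≈ 53.50 bar.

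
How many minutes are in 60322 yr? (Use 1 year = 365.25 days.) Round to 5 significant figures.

3.1727e+10 min

1 yr = 525960 minutes.
So 60322 × 525960 ≈ 3.1727e+10 min.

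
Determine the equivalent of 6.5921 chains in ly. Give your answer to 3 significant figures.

1.40e-14 ly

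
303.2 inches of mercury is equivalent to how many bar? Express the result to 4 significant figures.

10.27 bar

1 inHg = 0.0338639 bar.
Thus 303.2 × 0.0338639 ≈ 10.27 bar.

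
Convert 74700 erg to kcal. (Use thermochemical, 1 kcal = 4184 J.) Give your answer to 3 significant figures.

1 erg = 2.39006 × 10^-11 kilocalories.
Then 74700 × 2.39006 × 10^-11 ≈ 1.79 × 10^-6 kcal.

1.79 × 10^-6 kilocalories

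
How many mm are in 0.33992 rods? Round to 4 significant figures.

1 rod = 5029.20 mm.
Then 0.33992 × 5029.20 ≈ 1710 mm.

1710 mm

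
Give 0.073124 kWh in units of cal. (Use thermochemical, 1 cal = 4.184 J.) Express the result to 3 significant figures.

62900 calories

1 kilowatt-hour = 860421 cal.
0.073124 × 860421 ≈ 62900 cal.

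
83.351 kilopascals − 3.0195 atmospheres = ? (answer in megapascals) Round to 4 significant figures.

-0.2226 MPa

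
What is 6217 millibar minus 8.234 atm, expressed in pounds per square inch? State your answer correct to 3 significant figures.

6217 mbar = 90.1700 psi and 8.234 atm = 121.006 psi.
90.1700 − 121.006 ≈ -30.8 psi.

-30.8 psi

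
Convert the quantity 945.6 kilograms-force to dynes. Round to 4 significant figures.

1 kgf = 980665 dynes.
So 945.6 × 980665 ≈ 9.273 × 10^8 dyn.

9.273 × 10^8 dyn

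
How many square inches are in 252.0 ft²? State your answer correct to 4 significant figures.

1 square foot = 144.000 square inches.
Then 252.0 × 144.000 ≈ 36290 in².

36290 in²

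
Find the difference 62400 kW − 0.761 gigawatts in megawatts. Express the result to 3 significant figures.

-699 MW

62400 kW = 62.4000 MW and 0.761 GW = 761.000 MW.
62.4000 − 761.000 ≈ -699 MW.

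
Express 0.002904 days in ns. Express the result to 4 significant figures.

1 d = 8.64000e+13 nanoseconds.
So 0.002904 × 8.64000e+13 ≈ 2.509e+11 ns.

2.509e+11 nanoseconds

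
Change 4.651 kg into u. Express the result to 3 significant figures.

2.80e+27 u

1 kilogram = 6.02214e+26 u.
So 4.651 × 6.02214e+26 ≈ 2.80e+27 u.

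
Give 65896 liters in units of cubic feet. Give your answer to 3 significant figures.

2330 ft³

1 liter = 0.0353147 cubic feet.
65896 × 0.0353147 ≈ 2330 ft³.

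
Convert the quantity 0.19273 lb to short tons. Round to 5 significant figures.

1 pound = 0.000500000 short tons.
Then 0.19273 × 0.000500000 ≈ 9.6365e-5 short ton.

9.6365e-5 short ton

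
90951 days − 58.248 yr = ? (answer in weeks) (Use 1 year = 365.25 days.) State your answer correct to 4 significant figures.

90951 d = 12993.0 wk and 58.248 yr = 3039.30 wk.
12993.0 − 3039.30 ≈ 9954 wk.

9954 wk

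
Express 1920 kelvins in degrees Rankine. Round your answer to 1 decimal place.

°R = K × 9/5.
Applying the formula gives 3456.0 °R.

3456.0 °R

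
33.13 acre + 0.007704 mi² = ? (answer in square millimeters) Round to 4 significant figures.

1.540e+11 square millimeters

33.13 acre = 1.34072e+11 mm² and 0.007704 mi² = 1.99533e+10 mm².
1.34072e+11 + 1.99533e+10 ≈ 1.540e+11 mm².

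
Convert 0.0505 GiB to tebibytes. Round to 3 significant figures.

1 gibibyte = 0.0009765625 tebibytes.
Thus 0.0505 × 0.0009765625 ≈ 4.93e-5 TiB.

4.93e-5 TiB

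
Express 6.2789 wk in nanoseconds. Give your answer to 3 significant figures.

1 wk = 6.04800e+14 ns.
So 6.2789 × 6.04800e+14 ≈ 3.80e+15 ns.

3.80e+15 ns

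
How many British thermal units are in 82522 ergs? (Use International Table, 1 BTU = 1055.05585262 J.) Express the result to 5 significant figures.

1 erg = 9.47817e-11 BTU.
Then 82522 × 9.47817e-11 ≈ 7.8216e-6 BTU.

7.8216e-6 BTU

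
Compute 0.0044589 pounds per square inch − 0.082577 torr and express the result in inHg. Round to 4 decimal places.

0.0044589 psi = 0.00907841 inHg and 0.082577 torr = 0.00325106 inHg.
0.00907841 − 0.00325106 ≈ 0.0058 inHg.

0.0058 inHg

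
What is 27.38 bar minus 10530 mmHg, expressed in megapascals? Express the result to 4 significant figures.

1.334 MPa

27.38 bar = 2.73800 MPa and 10530 mmHg = 1.40388 MPa.
2.73800 − 1.40388 ≈ 1.334 MPa.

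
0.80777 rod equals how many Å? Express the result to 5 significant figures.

4.0624e+10 Å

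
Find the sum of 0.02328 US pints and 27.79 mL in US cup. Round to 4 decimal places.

0.1640 US cups

0.02328 US pt = 0.0465600 US cup and 27.79 mL = 0.117461 US cup.
0.0465600 + 0.117461 ≈ 0.1640 US cup.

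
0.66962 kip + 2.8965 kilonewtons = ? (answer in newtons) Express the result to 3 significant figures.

5880 N

0.66962 kip = 2978.62 N and 2.8965 kN = 2896.50 N.
2978.62 + 2896.50 ≈ 5880 N.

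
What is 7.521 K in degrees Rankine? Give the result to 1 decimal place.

13.5 degrees Rankine

°R = K × 9/5.
Applying the formula gives 13.5 °R.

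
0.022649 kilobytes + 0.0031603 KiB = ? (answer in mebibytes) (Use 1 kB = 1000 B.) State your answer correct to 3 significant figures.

2.47 × 10^-5 mebibytes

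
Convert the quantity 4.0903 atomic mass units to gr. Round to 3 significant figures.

1 atomic mass unit = 2.56260 × 10^-23 grains.
So 4.0903 × 2.56260 × 10^-23 ≈ 1.05 × 10^-22 gr.

1.05 × 10^-22 gr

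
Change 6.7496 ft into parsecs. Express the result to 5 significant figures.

1 ft = 9.87790e-18 pc.
So 6.7496 × 9.87790e-18 ≈ 6.6672e-17 pc.

6.6672e-17 pc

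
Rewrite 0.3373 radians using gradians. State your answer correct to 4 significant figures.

1 radian = 63.6620 grad.
Thus 0.3373 × 63.6620 ≈ 21.47 grad.

21.47 grad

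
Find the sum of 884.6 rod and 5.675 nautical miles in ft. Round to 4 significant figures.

49080 feet

884.6 rod = 14595.9 ft and 5.675 nmi = 34482.0 ft.
14595.9 + 34482.0 ≈ 49080 ft.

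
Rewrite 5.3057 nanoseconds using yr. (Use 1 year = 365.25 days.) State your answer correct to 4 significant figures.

1 nanosecond = 3.16881e-17 yr.
Then 5.3057 × 3.16881e-17 ≈ 1.681e-16 yr.

1.681e-16 yr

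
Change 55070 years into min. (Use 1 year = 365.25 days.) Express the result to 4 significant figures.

2.896 × 10^10 min

1 year = 525960 minutes.
55070 × 525960 ≈ 2.896 × 10^10 min.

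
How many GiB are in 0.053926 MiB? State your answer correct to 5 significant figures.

5.2662 × 10^-5 GiB

1 MiB = 0.0009765625 gibibytes.
So 0.053926 × 0.0009765625 ≈ 5.2662 × 10^-5 GiB.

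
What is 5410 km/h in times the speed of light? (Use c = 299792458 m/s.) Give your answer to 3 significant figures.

1 kilometer per hour = 9.26567e-10 times the speed of light.
5410 × 9.26567e-10 ≈ 5.01e-6 c.

5.01e-6 c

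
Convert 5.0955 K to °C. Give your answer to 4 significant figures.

K = °C + 273.15.
Applying the formula gives -268.1 °C.

-268.1 degrees Celsius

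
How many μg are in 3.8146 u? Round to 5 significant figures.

6.3343e-18 micrograms

1 u = 1.66054e-18 micrograms.
So 3.8146 × 1.66054e-18 ≈ 6.3343e-18 μg.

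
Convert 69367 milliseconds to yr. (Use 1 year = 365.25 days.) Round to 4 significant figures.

1 ms = 3.16881 × 10^-11 yr.
69367 × 3.16881 × 10^-11 ≈ 2.198 × 10^-6 yr.

2.198 × 10^-6 years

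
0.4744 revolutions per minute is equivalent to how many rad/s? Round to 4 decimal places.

1 rpm = 0.104720 radians per second.
So 0.4744 × 0.104720 ≈ 0.0497 rad/s.

0.0497 rad/s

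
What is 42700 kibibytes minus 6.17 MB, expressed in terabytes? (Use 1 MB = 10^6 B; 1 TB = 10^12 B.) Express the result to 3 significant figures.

3.76 × 10^-5 TB

42700 KiB = 4.37248 × 10^-5 TB and 6.17 MB = 6.17000 × 10^-6 TB.
4.37248 × 10^-5 − 6.17000 × 10^-6 ≈ 3.76 × 10^-5 TB.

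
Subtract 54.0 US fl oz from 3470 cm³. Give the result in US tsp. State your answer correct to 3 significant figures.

380 US tsp

3470 cm³ = 704.008 US tsp and 54.0 US fl oz = 324.000 US tsp.
704.008 − 324.000 ≈ 380 US tsp.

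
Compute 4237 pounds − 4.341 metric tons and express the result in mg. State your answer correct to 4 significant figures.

-2.419 × 10^9 milligrams

4237 lb = 1.92187 × 10^9 mg and 4.341 t = 4.34100 × 10^9 mg.
1.92187 × 10^9 − 4.34100 × 10^9 ≈ -2.419 × 10^9 mg.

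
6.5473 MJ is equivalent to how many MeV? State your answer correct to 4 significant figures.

4.087 × 10^19 megaelectronvolts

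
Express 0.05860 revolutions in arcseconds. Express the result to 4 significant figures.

75950 arcseconds

1 rev = 1.29600e+6 arcsec.
Thus 0.05860 × 1.29600e+6 ≈ 75950 arcsec.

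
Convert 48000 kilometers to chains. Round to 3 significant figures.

1 km = 49.7097 chains.
Then 48000 × 49.7097 ≈ 2.39 × 10^6 chain.

2.39 × 10^6 chains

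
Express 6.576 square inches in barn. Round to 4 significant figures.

4.243e+25 barn

1 square inch = 6.45160e+24 barn.
Thus 6.576 × 6.45160e+24 ≈ 4.243e+25 barn.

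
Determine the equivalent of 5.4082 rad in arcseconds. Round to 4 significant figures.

1 rad = 206265 arcseconds.
5.4082 × 206265 ≈ 1.116 × 10^6 arcsec.

1.116 × 10^6 arcsec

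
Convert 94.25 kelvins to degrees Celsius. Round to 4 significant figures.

K = °C + 273.15.
Applying the formula gives -178.9 °C.

-178.9 degrees Celsius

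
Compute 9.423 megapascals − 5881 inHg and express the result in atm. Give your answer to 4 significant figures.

-103.6 atm

9.423 MPa = 92.9978 atm and 5881 inHg = 196.549 atm.
92.9978 − 196.549 ≈ -103.6 atm.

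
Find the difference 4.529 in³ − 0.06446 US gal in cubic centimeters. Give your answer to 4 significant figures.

-169.8 cm³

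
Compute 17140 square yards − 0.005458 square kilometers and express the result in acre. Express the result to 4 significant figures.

2.193 acres

17140 yd² = 3.54132 acre and 0.005458 km² = 1.34870 acre.
3.54132 − 1.34870 ≈ 2.193 acre.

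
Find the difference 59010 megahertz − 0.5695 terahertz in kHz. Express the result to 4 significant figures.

59010 MHz = 5.90100e+7 kHz and 0.5695 THz = 5.69500e+8 kHz.
5.90100e+7 − 5.69500e+8 ≈ -5.105e+8 kHz.

-5.105e+8 kilohertz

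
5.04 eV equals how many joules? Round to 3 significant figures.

1 electronvolt = 1.60218e-19 joules.
So 5.04 × 1.60218e-19 ≈ 8.07e-19 J.

8.07e-19 J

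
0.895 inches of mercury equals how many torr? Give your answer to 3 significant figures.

1 inHg = 25.4000 torr.
Thus 0.895 × 25.4000 ≈ 22.7 torr.

22.7 torr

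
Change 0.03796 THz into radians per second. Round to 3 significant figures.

2.39 × 10^11 radians per second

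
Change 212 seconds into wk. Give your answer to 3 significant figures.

1 s = 1.65344 × 10^-6 weeks.
So 212 × 1.65344 × 10^-6 ≈ 0.000351 wk.

0.000351 weeks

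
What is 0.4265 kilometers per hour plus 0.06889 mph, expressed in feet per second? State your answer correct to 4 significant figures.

0.4265 km/h = 0.388688 ft/s and 0.06889 mph = 0.101039 ft/s.
0.388688 + 0.101039 ≈ 0.4897 ft/s.

0.4897 ft/s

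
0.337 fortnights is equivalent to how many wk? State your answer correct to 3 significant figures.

0.674 weeks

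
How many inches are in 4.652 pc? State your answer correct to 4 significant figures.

1 parsec = 1.21483e+18 in.
4.652 × 1.21483e+18 ≈ 5.651e+18 in.

5.651e+18 inches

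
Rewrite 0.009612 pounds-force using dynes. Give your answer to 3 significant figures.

1 lbf = 444822 dyn.
0.009612 × 444822 ≈ 4280 dyn.

4280 dyn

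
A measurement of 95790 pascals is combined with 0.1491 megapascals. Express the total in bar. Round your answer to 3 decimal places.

2.449 bar

95790 Pa = 0.957900 bar and 0.1491 MPa = 1.49100 bar.
0.957900 + 1.49100 ≈ 2.449 bar.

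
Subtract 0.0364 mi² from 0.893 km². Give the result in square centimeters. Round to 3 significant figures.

0.893 km² = 8.93000 × 10^9 cm² and 0.0364 mi² = 9.42756 × 10^8 cm².
8.93000 × 10^9 − 9.42756 × 10^8 ≈ 7.99 × 10^9 cm².

7.99 × 10^9 square centimeters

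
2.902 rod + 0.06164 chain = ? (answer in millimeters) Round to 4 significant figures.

2.902 rod = 14594.7 mm and 0.06164 chain = 1240.00 mm.
14594.7 + 1240.00 ≈ 15830 mm.

15830 mm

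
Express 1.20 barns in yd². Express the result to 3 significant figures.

1.44 × 10^-28 yd²

1 barn = 1.19599 × 10^-28 yd².
So 1.20 × 1.19599 × 10^-28 ≈ 1.44 × 10^-28 yd².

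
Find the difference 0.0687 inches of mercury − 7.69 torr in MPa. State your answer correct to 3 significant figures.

-0.000793 MPa

0.0687 inHg = 0.000232645 MPa and 7.69 torr = 0.00102525 MPa.
0.000232645 − 0.00102525 ≈ -0.000793 MPa.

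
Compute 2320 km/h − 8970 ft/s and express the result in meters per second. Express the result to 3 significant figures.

-2090 meters per second

2320 km/h = 644.444 m/s and 8970 ft/s = 2734.06 m/s.
644.444 − 2734.06 ≈ -2090 m/s.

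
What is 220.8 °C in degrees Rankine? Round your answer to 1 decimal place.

889.1 °R

°R = (°C + 273.15) × 9/5.
Applying the formula gives 889.1 °R.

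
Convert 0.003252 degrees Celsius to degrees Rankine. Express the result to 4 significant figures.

491.7 degrees Rankine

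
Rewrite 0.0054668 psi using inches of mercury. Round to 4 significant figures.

1 psi = 2.03602 inHg.
Thus 0.0054668 × 2.03602 ≈ 0.01113 inHg.

0.01113 inHg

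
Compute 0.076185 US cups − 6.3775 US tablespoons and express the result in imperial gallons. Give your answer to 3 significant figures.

-0.0168 imperial gallons

0.076185 US cup = 0.00396483 imp gal and 6.3775 US tbsp = 0.0207437 imp gal.
0.00396483 − 0.0207437 ≈ -0.0168 imp gal.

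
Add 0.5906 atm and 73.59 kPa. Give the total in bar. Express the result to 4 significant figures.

1.334 bar

0.5906 atm = 0.598425 bar and 73.59 kPa = 0.735900 bar.
0.598425 + 0.735900 ≈ 1.334 bar.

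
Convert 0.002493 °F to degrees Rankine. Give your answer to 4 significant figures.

459.7 degrees Rankine

°R = °F + 459.67.
Applying the formula gives 459.7 °R.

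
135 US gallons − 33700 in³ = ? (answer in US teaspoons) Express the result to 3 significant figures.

-8360 US tsp

135 US gal = 103680 US tsp and 33700 in³ = 112042 US tsp.
103680 − 112042 ≈ -8360 US tsp.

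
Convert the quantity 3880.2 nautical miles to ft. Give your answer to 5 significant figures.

2.3577e+7 feet

1 nmi = 6076.12 ft.
Then 3880.2 × 6076.12 ≈ 2.3577e+7 ft.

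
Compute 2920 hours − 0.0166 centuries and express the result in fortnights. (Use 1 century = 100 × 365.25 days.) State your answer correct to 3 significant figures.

-34.6 fortnights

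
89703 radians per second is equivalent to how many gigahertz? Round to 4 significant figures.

1.428 × 10^-5 GHz

1 rad/s = 1.59155 × 10^-10 gigahertz.
Thus 89703 × 1.59155 × 10^-10 ≈ 1.428 × 10^-5 GHz.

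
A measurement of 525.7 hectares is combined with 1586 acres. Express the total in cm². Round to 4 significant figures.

1.168e+11 cm²

525.7 ha = 5.25700e+10 cm² and 1586 acre = 6.41831e+10 cm².
5.25700e+10 + 6.41831e+10 ≈ 1.168e+11 cm².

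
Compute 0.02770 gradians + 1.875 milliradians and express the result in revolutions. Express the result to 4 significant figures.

0.02770 grad = 6.92500e-5 rev and 1.875 mrad = 0.000298416 rev.
6.92500e-5 + 0.000298416 ≈ 0.0003677 rev.

0.0003677 rev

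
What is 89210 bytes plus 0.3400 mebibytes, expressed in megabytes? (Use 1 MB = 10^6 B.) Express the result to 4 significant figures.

0.4457 MB

89210 B = 0.0892100 MB and 0.3400 MiB = 0.356516 MB.
0.0892100 + 0.356516 ≈ 0.4457 MB.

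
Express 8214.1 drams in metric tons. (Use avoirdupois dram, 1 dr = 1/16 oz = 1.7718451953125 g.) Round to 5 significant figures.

0.014554 metric tons

1 dr = 1.77185e-6 metric tons.
Then 8214.1 × 1.77185e-6 ≈ 0.014554 t.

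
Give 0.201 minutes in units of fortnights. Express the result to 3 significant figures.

9.97e-6 fortnights

1 min = 4.96032e-5 fortnights.
So 0.201 × 4.96032e-5 ≈ 9.97e-6 fortnight.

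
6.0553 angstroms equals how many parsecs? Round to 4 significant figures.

1 Å = 3.24078 × 10^-27 pc.
So 6.0553 × 3.24078 × 10^-27 ≈ 1.962 × 10^-26 pc.

1.962 × 10^-26 pc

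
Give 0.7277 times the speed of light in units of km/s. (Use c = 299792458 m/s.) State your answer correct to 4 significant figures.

218200 km/s

1 speed of light = 299792 kilometers per second.
So 0.7277 × 299792 ≈ 218200 km/s.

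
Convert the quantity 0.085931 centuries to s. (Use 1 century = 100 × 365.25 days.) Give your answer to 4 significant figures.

1 century = 3.15576 × 10^9 seconds.
Thus 0.085931 × 3.15576 × 10^9 ≈ 2.712 × 10^8 s.

2.712 × 10^8 s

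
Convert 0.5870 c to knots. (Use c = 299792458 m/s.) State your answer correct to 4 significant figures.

1 speed of light = 5.82750 × 10^8 knots.
Then 0.5870 × 5.82750 × 10^8 ≈ 3.421 × 10^8 kn.

3.421 × 10^8 kn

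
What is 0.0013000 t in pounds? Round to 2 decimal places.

1 metric ton = 2204.62 lb.
0.0013000 × 2204.62 ≈ 2.87 lb.

2.87 pounds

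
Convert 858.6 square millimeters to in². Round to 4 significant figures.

1.331 square inches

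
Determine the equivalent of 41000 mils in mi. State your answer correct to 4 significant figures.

0.0006471 mi

1 mil = 1.57828 × 10^-8 mi.
So 41000 × 1.57828 × 10^-8 ≈ 0.0006471 mi.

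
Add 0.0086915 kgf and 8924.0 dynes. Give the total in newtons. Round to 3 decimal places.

0.0086915 kgf = 0.0852345 N and 8924.0 dyn = 0.0892400 N.
0.0852345 + 0.0892400 ≈ 0.174 N.

0.174 N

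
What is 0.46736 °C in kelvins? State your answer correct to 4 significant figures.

K = °C + 273.15.
Applying the formula gives 273.6 K.

273.6 kelvins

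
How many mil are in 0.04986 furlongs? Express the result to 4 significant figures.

394900 mils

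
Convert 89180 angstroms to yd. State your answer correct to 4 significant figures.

1 Å = 1.09361e-10 yards.
Thus 89180 × 1.09361e-10 ≈ 9.753e-6 yd.

9.753e-6 yd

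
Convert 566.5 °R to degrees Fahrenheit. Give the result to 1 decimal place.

°R = °F + 459.67.
Applying the formula gives 106.8 °F.

106.8 °F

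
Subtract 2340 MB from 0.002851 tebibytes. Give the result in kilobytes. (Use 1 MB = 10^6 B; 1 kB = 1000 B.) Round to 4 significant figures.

0.002851 TiB = 3.13471e+6 kB and 2340 MB = 2.34000e+6 kB.
3.13471e+6 − 2.34000e+6 ≈ 794700 kB.

794700 kilobytes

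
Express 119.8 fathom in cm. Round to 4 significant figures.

1 fathom = 182.880 centimeters.
Thus 119.8 × 182.880 ≈ 21910 cm.

21910 cm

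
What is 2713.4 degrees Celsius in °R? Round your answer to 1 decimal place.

°R = (°C + 273.15) × 9/5.
Applying the formula gives 5375.8 °R.

5375.8 degrees Rankine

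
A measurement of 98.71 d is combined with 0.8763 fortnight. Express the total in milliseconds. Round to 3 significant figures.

9.59 × 10^9 ms

98.71 d = 8.52854 × 10^9 ms and 0.8763 fortnight = 1.05997 × 10^9 ms.
8.52854 × 10^9 + 1.05997 × 10^9 ≈ 9.59 × 10^9 ms.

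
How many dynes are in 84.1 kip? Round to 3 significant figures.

1 kip = 4.44822e+8 dyn.
Thus 84.1 × 4.44822e+8 ≈ 3.74e+10 dyn.

3.74e+10 dyn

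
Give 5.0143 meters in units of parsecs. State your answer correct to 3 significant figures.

1.63e-16 pc

1 meter = 3.24078e-17 parsecs.
Thus 5.0143 × 3.24078e-17 ≈ 1.63e-16 pc.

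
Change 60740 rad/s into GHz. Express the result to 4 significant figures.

1 radian per second = 1.59155 × 10^-10 GHz.
So 60740 × 1.59155 × 10^-10 ≈ 9.667 × 10^-6 GHz.

9.667 × 10^-6 GHz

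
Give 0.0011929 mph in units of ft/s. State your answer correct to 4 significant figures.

0.001750 ft/s

1 mile per hour = 1.46667 ft/s.
Thus 0.0011929 × 1.46667 ≈ 0.001750 ft/s.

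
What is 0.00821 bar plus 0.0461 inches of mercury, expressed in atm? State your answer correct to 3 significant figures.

0.00964 atmospheres

0.00821 bar = 0.00810264 atm and 0.0461 inHg = 0.00154071 atm.
0.00810264 + 0.00154071 ≈ 0.00964 atm.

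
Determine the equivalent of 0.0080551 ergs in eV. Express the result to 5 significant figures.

1 erg = 6.24151e+11 electronvolts.
Then 0.0080551 × 6.24151e+11 ≈ 5.0276e+9 eV.

5.0276e+9 eV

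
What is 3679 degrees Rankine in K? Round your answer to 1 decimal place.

°R = K × 9/5.
Applying the formula gives 2043.9 K.

2043.9 K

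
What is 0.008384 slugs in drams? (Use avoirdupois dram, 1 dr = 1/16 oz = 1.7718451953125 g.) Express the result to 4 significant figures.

69.06 dr

1 slug = 8236.56 dr.
Thus 0.008384 × 8236.56 ≈ 69.06 dr.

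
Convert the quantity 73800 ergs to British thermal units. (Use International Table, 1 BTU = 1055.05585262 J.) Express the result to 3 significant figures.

1 erg = 9.47817 × 10^-11 BTU.
So 73800 × 9.47817 × 10^-11 ≈ 6.99 × 10^-6 BTU.

6.99 × 10^-6 BTU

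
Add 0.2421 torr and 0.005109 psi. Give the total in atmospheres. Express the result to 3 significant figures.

0.2421 torr = 0.000318553 atm and 0.005109 psi = 0.000347647 atm.
0.000318553 + 0.000347647 ≈ 0.000666 atm.

0.000666 atmospheres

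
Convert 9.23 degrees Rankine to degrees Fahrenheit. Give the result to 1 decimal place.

°R = °F + 459.67.
Applying the formula gives -450.4 °F.

-450.4 degrees Fahrenheit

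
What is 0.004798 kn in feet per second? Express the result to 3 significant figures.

1 kn = 1.68781 feet per second.
So 0.004798 × 1.68781 ≈ 0.00810 ft/s.

0.00810 feet per second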